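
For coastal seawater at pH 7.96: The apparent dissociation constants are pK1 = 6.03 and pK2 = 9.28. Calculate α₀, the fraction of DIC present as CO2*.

α₀ = 1 / (1 + K1/[H⁺] + K1K2/[H⁺]²) = 1 / (1 + 10^+1.93 + 10^+0.61)
   = 1 / (1 + 85.114 + 4.0738) = 1/90.188 = 0.01109

α₀ = 0.0111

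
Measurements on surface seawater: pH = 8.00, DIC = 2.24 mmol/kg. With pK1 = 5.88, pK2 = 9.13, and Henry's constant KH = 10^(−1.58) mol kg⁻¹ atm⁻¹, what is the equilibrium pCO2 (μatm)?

pCO2 = 597 μatm

α₀ = 1 / (1 + K1/[H⁺] + K1K2/[H⁺]²) = 1 / (1 + 10^+2.12 + 10^+0.99)
   = 1 / (1 + 131.83 + 9.7724) = 1/142.60 = 0.007013
[CO2*] = α₀ × DIC = 0.007013 × 2.24 = 0.01571 mmol/kg = 15.71 μmol/kg
pCO2 = [CO2*]/KH = 1.571×10^-5 / 2.630×10^-2 = 597 μatm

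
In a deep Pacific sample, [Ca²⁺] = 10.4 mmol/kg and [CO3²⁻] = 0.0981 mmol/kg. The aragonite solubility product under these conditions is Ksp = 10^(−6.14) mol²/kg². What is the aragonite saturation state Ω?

Ksp = 10^(−6.14) = 7.244×10^-7
Ω = [Ca²⁺][CO3²⁻]/Ksp = (10.4×10^-3)(0.0981×10^-3) / 7.244×10^-7 = 1.41

Ω = 1.41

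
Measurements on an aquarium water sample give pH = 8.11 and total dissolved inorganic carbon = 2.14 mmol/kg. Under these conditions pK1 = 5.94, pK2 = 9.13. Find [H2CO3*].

α₀ = 1 / (1 + K1/[H⁺] + K1K2/[H⁺]²) = 1 / (1 + 10^+2.17 + 10^+1.15)
   = 1 / (1 + 147.91 + 14.125) = 1/163.04 = 0.006134
[CO2*] = α₀ × DIC = 0.006134 × 2.14 = 0.0131 mmol/kg = 13.1 μmol/kg

[CO2*] = 13.1 μmol/kg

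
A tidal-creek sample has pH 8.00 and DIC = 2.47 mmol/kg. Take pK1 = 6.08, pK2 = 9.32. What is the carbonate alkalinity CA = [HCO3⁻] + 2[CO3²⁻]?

CA = 2.55 mmol/kg

CA = [HCO3⁻] + 2[CO3²⁻] = (α₁ + 2α₂)·DIC
At pH 8.00: [H⁺]/K1 = 10^-1.92 = 0.012023, K2/[H⁺] = 10^-1.32 = 0.047863
α₁ = 1/(1 + 0.012023 + 0.047863) = 1/1.0599 = 0.9435; α₂ = α₁·K2/[H⁺] = 0.04516
α₁ + 2α₂ = 1.0338
CA = 1.0338 × 2.47 = 2.55 mmol/kg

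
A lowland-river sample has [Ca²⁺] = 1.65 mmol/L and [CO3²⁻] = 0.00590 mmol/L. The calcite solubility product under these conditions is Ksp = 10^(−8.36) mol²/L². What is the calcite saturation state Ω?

Ksp = 10^(−8.36) = 4.365×10^-9
Ω = [Ca²⁺][CO3²⁻]/Ksp = (1.65×10^-3)(0.00590×10^-3) / 4.365×10^-9 = 2.23

Ω = 2.23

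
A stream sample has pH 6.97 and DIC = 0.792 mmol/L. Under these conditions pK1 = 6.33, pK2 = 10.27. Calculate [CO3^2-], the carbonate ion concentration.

[CO3²⁻] = 0.323 μmol/L

α₂ = 1 / (1 + [H⁺]/K2 + [H⁺]²/(K1K2)) = 1 / (1 + 10^+3.30 + 10^+2.66)
   = 1 / (1 + 1995.3 + 457.09) = 1/2453.4 = 0.0004076
[CO3²⁻] = α₂ × DIC = 0.0004076 × 0.792 = 0.000323 mmol/L = 0.323 μmol/L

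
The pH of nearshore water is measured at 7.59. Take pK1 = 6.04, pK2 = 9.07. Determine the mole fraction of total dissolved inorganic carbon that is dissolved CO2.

α₀ = 1 / (1 + K1/[H⁺] + K1K2/[H⁺]²) = 1 / (1 + 10^+1.55 + 10^+0.07)
   = 1 / (1 + 35.481 + 1.1749) = 1/37.656 = 0.02656

α₀ = 0.0266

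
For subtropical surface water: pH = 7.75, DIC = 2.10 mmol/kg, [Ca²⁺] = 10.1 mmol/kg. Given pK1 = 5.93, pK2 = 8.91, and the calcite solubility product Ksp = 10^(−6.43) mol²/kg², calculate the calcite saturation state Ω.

α₂ = 1 / (1 + [H⁺]/K2 + [H⁺]²/(K1K2)) = 1 / (1 + 10^+1.16 + 10^-0.66)
   = 1 / (1 + 14.454 + 0.21878) = 1/15.673 = 0.06380
[CO3²⁻] = α₂ × DIC = 0.06380 × 2.10 = 0.1340 mmol/kg
Ksp = 10^(−6.43) = 3.715×10^-7
Ω = [Ca²⁺][CO3²⁻]/Ksp = (10.1×10^-3)(1.340×10^-4) / 3.715×10^-7 = 3.64

Ω = 3.64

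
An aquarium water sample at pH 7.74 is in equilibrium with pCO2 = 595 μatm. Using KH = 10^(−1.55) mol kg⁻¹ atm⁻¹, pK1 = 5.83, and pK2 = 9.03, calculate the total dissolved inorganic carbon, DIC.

[CO2*] = KH · pCO2 = 10^(−1.55) × 595×10^-6 = 1.677×10^-5 mol/kg
α₀ = 1/(1 + K1/[H⁺] + K1K2/[H⁺]²) = 1/(1 + 10^+1.91 + 10^+0.62) = 0.01157
DIC = [CO2*]/α₀ = 1.677×10^-5 / 0.01157 = 1.45 mmol/kg

DIC = 1.45 mmol/kg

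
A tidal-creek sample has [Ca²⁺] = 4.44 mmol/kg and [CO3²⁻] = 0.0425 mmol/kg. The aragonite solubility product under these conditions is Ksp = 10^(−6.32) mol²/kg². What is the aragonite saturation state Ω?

Ω = 0.394

Ksp = 10^(−6.32) = 4.786×10^-7
Ω = [Ca²⁺][CO3²⁻]/Ksp = (4.44×10^-3)(0.0425×10^-3) / 4.786×10^-7 = 0.394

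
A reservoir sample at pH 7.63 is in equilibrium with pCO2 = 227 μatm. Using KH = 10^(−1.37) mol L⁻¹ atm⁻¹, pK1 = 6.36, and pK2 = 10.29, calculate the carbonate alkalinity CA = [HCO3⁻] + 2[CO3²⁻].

CA = 0.181 mmol/L

[CO2*] = KH · pCO2 = 10^(−1.37) × 227×10^-6 = 9.683×10^-6 mol/L
α₀ = 1/(1 + K1/[H⁺] + K1K2/[H⁺]²) = 1/(1 + 10^+1.27 + 10^-1.39) = 0.05086
DIC = [CO2*]/α₀ = 9.683×10^-6 / 0.05086 = 0.1904 mmol/L
CA = (α₁ + 2α₂)·DIC = (0.9471 + 2×0.002072) × 0.1904 = 0.181 mmol/L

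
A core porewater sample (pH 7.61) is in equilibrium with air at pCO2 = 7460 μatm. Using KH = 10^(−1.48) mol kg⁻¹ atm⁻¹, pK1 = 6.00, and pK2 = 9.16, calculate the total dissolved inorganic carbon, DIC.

DIC = 10.6 mmol/kg

[CO2*] = KH · pCO2 = 10^(−1.48) × 7460×10^-6 = 2.470×10^-4 mol/kg
α₀ = 1/(1 + K1/[H⁺] + K1K2/[H⁺]²) = 1/(1 + 10^+1.61 + 10^+0.06) = 0.02332
DIC = [CO2*]/α₀ = 2.470×10^-4 / 0.02332 = 10.6 mmol/kg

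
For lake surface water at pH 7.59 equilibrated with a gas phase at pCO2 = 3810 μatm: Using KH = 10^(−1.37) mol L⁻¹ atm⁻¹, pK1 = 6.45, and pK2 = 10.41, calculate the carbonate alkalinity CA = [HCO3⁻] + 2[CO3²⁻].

CA = 2.25 mmol/L

[CO2*] = KH · pCO2 = 10^(−1.37) × 3810×10^-6 = 1.625×10^-4 mol/L
α₀ = 1/(1 + K1/[H⁺] + K1K2/[H⁺]²) = 1/(1 + 10^+1.14 + 10^-1.68) = 0.06745
DIC = [CO2*]/α₀ = 1.625×10^-4 / 0.06745 = 2.409 mmol/L
CA = (α₁ + 2α₂)·DIC = (0.9311 + 2×0.001409) × 2.409 = 2.25 mmol/L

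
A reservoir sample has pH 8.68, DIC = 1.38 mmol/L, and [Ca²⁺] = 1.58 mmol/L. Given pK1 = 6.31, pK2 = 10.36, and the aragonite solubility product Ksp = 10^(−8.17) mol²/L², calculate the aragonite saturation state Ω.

α₂ = 1 / (1 + [H⁺]/K2 + [H⁺]²/(K1K2)) = 1 / (1 + 10^+1.68 + 10^-0.69)
   = 1 / (1 + 47.863 + 0.20417) = 1/49.067 = 0.02038
[CO3²⁻] = α₂ × DIC = 0.02038 × 1.38 = 0.02812 mmol/L
Ksp = 10^(−8.17) = 6.761×10^-9
Ω = [Ca²⁺][CO3²⁻]/Ksp = (1.58×10^-3)(2.812×10^-5) / 6.761×10^-9 = 6.57

Ω = 6.57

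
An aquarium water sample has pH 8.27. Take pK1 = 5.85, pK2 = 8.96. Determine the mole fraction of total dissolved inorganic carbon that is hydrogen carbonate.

α₁ = 0.828

α₁ = 1 / (1 + [H⁺]/K1 + K2/[H⁺]) = 1 / (1 + 10^-2.42 + 10^-0.69)
   = 1 / (1 + 0.0038019 + 0.20417) = 1/1.2080 = 0.8278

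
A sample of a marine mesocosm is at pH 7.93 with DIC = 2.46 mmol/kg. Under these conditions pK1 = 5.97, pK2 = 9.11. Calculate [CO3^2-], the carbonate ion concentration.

[CO3²⁻] = 0.151 mmol/kg

α₂ = 1 / (1 + [H⁺]/K2 + [H⁺]²/(K1K2)) = 1 / (1 + 10^+1.18 + 10^-0.78)
   = 1 / (1 + 15.136 + 0.16596) = 1/16.302 = 0.06134
[CO3²⁻] = α₂ × DIC = 0.06134 × 2.46 = 0.151 mmol/kg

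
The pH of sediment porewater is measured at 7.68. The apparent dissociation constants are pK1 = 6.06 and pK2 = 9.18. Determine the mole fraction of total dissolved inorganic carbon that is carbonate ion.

α₂ = 1 / (1 + [H⁺]/K2 + [H⁺]²/(K1K2)) = 1 / (1 + 10^+1.50 + 10^-0.12)
   = 1 / (1 + 31.623 + 0.75858) = 1/33.381 = 0.02996

α₂ = 0.0300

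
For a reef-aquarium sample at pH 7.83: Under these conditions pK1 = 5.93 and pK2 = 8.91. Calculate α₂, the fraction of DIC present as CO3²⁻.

α₂ = 0.0759

α₂ = 1 / (1 + [H⁺]/K2 + [H⁺]²/(K1K2)) = 1 / (1 + 10^+1.08 + 10^-0.82)
   = 1 / (1 + 12.023 + 0.15136) = 1/13.174 = 0.07591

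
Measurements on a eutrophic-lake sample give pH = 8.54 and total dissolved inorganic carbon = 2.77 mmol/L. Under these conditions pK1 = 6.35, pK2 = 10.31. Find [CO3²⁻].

[CO3²⁻] = 0.0460 mmol/L

α₂ = 1 / (1 + [H⁺]/K2 + [H⁺]²/(K1K2)) = 1 / (1 + 10^+1.77 + 10^-0.42)
   = 1 / (1 + 58.884 + 0.38019) = 1/60.265 = 0.01659
[CO3²⁻] = α₂ × DIC = 0.01659 × 2.77 = 0.0460 mmol/L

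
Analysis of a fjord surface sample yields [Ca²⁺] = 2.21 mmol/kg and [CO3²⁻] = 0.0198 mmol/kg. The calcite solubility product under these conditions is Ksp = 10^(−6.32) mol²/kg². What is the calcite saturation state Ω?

Ksp = 10^(−6.32) = 4.786×10^-7
Ω = [Ca²⁺][CO3²⁻]/Ksp = (2.21×10^-3)(0.0198×10^-3) / 4.786×10^-7 = 0.0914

Ω = 0.0914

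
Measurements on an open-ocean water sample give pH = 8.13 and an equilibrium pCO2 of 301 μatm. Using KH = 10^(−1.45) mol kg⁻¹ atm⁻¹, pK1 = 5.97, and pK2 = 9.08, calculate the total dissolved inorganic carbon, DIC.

DIC = 1.73 mmol/kg

[CO2*] = KH · pCO2 = 10^(−1.45) × 301×10^-6 = 1.068×10^-5 mol/kg
α₀ = 1/(1 + K1/[H⁺] + K1K2/[H⁺]²) = 1/(1 + 10^+2.16 + 10^+1.21) = 0.006182
DIC = [CO2*]/α₀ = 1.068×10^-5 / 0.006182 = 1.73 mmol/kg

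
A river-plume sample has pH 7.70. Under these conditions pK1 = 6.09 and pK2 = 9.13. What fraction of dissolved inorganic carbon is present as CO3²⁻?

α₂ = 0.0350

α₂ = 1 / (1 + [H⁺]/K2 + [H⁺]²/(K1K2)) = 1 / (1 + 10^+1.43 + 10^-0.18)
   = 1 / (1 + 26.915 + 0.66069) = 1/28.576 = 0.03499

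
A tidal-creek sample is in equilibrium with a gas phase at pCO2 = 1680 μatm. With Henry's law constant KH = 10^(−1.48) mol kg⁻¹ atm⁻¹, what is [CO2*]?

[CO2*] = 55.6 μmol/kg

KH = 10^(−1.48) = 3.311×10^-2 mol kg⁻¹ atm⁻¹
[CO2*] = KH · pCO2 = 3.311×10^-2 × 1680×10^-6 atm = 5.56×10^-5 mol/kg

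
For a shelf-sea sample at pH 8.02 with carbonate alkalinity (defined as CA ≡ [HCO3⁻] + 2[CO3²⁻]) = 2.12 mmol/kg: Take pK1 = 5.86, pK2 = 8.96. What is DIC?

CA = [HCO3⁻] + 2[CO3²⁻] = (α₁ + 2α₂)·DIC
At pH 8.02: [H⁺]/K1 = 10^-2.16 = 0.0069183, K2/[H⁺] = 10^-0.94 = 0.11482
α₁ = 1/(1 + 0.0069183 + 0.11482) = 1/1.1217 = 0.8915; α₂ = α₁·K2/[H⁺] = 0.1024
α₁ + 2α₂ = 1.0962
DIC = CA / (α₁ + 2α₂) = 2.12 / 1.0962 = 1.93 mmol/kg

DIC = 1.93 mmol/kg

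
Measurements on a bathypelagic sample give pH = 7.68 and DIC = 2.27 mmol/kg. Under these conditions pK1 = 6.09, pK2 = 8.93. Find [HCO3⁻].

[HCO3⁻] = 2.10 mmol/kg

α₁ = 1 / (1 + [H⁺]/K1 + K2/[H⁺]) = 1 / (1 + 10^-1.59 + 10^-1.25)
   = 1 / (1 + 0.025704 + 0.056234) = 1/1.0819 = 0.9243
[HCO3⁻] = α₁ × DIC = 0.9243 × 2.27 = 2.10 mmol/kg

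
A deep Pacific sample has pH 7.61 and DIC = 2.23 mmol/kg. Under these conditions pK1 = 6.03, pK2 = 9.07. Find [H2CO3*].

α₀ = 1 / (1 + K1/[H⁺] + K1K2/[H⁺]²) = 1 / (1 + 10^+1.58 + 10^+0.12)
   = 1 / (1 + 38.019 + 1.3183) = 1/40.337 = 0.02479
[CO2*] = α₀ × DIC = 0.02479 × 2.23 = 0.0553 mmol/kg

[CO2*] = 0.0553 mmol/kg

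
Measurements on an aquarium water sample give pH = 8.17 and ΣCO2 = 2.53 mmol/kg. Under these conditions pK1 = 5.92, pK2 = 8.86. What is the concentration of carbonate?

α₂ = 1 / (1 + [H⁺]/K2 + [H⁺]²/(K1K2)) = 1 / (1 + 10^+0.69 + 10^-1.56)
   = 1 / (1 + 4.8978 + 0.027542) = 1/5.9253 = 0.1688
[CO3²⁻] = α₂ × DIC = 0.1688 × 2.53 = 0.427 mmol/kg

[CO3²⁻] = 0.427 mmol/kg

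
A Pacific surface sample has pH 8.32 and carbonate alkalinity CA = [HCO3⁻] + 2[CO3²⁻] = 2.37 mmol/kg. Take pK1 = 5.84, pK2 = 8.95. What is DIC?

CA = [HCO3⁻] + 2[CO3²⁻] = (α₁ + 2α₂)·DIC
At pH 8.32: [H⁺]/K1 = 10^-2.48 = 0.0033113, K2/[H⁺] = 10^-0.63 = 0.23442
α₁ = 1/(1 + 0.0033113 + 0.23442) = 1/1.2377 = 0.8079; α₂ = α₁·K2/[H⁺] = 0.1894
α₁ + 2α₂ = 1.1867
DIC = CA / (α₁ + 2α₂) = 2.37 / 1.1867 = 2.00 mmol/kg

DIC = 2.00 mmol/kg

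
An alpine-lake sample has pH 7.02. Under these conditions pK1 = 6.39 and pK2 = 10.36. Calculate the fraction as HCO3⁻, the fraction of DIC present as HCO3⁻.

α₁ = 1 / (1 + [H⁺]/K1 + K2/[H⁺]) = 1 / (1 + 10^-0.63 + 10^-3.34)
   = 1 / (1 + 0.23442 + 0.00045709) = 1/1.2349 = 0.8098

α₁ = 0.810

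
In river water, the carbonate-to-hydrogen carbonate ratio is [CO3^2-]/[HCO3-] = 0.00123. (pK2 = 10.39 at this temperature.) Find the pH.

pH = 7.48

From K2 = [H⁺][CO3^2-]/[HCO3-]:  pH = pK2 + log₁₀([CO3^2-]/[HCO3-])
log₁₀(0.00123) = -2.910
pH = 10.39 + (-2.910) = 7.48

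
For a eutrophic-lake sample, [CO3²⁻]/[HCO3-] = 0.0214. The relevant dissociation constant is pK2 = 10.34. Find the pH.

From K2 = [H⁺][CO3²⁻]/[HCO3-]:  pH = pK2 + log₁₀([CO3²⁻]/[HCO3-])
log₁₀(0.0214) = -1.670
pH = 10.34 + (-1.670) = 8.67

pH = 8.67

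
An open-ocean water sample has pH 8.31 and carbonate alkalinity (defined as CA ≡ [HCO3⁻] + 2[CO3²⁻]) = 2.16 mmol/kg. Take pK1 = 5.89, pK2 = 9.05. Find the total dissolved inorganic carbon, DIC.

DIC = 1.88 mmol/kg

CA = [HCO3⁻] + 2[CO3²⁻] = (α₁ + 2α₂)·DIC
At pH 8.31: [H⁺]/K1 = 10^-2.42 = 0.0038019, K2/[H⁺] = 10^-0.74 = 0.18197
α₁ = 1/(1 + 0.0038019 + 0.18197) = 1/1.1858 = 0.8433; α₂ = α₁·K2/[H⁺] = 0.1535
α₁ + 2α₂ = 1.1503
DIC = CA / (α₁ + 2α₂) = 2.16 / 1.1503 = 1.88 mmol/kg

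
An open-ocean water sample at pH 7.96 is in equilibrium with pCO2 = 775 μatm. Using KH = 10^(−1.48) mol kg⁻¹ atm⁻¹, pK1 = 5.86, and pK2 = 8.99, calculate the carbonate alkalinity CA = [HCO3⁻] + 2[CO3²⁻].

CA = 3.83 mmol/kg

[CO2*] = KH · pCO2 = 10^(−1.48) × 775×10^-6 = 2.566×10^-5 mol/kg
α₀ = 1/(1 + K1/[H⁺] + K1K2/[H⁺]²) = 1/(1 + 10^+2.10 + 10^+1.07) = 0.007213
DIC = [CO2*]/α₀ = 2.566×10^-5 / 0.007213 = 3.558 mmol/kg
CA = (α₁ + 2α₂)·DIC = (0.9080 + 2×0.08474) × 3.558 = 3.83 mmol/kg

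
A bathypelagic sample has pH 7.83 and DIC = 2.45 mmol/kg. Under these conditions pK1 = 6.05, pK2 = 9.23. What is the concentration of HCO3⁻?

[HCO3⁻] = 2.32 mmol/kg

α₁ = 1 / (1 + [H⁺]/K1 + K2/[H⁺]) = 1 / (1 + 10^-1.78 + 10^-1.40)
   = 1 / (1 + 0.016596 + 0.039811) = 1/1.0564 = 0.9466
[HCO3⁻] = α₁ × DIC = 0.9466 × 2.45 = 2.32 mmol/kg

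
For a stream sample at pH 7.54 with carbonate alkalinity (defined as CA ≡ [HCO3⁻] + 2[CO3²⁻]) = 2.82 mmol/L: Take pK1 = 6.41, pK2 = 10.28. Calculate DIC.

CA = [HCO3⁻] + 2[CO3²⁻] = (α₁ + 2α₂)·DIC
At pH 7.54: [H⁺]/K1 = 10^-1.13 = 0.074131, K2/[H⁺] = 10^-2.74 = 0.0018197
α₁ = 1/(1 + 0.074131 + 0.0018197) = 1/1.0760 = 0.9294; α₂ = α₁·K2/[H⁺] = 0.001691
α₁ + 2α₂ = 0.9328
DIC = CA / (α₁ + 2α₂) = 2.82 / 0.9328 = 3.02 mmol/L

DIC = 3.02 mmol/L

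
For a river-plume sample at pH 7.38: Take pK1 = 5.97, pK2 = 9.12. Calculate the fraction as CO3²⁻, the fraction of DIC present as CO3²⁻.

α₂ = 0.0172

α₂ = 1 / (1 + [H⁺]/K2 + [H⁺]²/(K1K2)) = 1 / (1 + 10^+1.74 + 10^+0.33)
   = 1 / (1 + 54.954 + 2.1380) = 1/58.092 = 0.01721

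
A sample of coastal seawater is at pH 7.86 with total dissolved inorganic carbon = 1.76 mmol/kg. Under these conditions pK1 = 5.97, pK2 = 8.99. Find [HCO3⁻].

[HCO3⁻] = 1.62 mmol/kg

α₁ = 1 / (1 + [H⁺]/K1 + K2/[H⁺]) = 1 / (1 + 10^-1.89 + 10^-1.13)
   = 1 / (1 + 0.012882 + 0.074131) = 1/1.0870 = 0.9200
[HCO3⁻] = α₁ × DIC = 0.9200 × 1.76 = 1.62 mmol/kg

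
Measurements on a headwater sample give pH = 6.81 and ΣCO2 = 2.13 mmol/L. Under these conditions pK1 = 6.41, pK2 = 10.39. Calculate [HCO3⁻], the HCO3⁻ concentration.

[HCO3⁻] = 1.52 mmol/L

α₁ = 1 / (1 + [H⁺]/K1 + K2/[H⁺]) = 1 / (1 + 10^-0.40 + 10^-3.58)
   = 1 / (1 + 0.39811 + 0.00026303) = 1/1.3984 = 0.7151
[HCO3⁻] = α₁ × DIC = 0.7151 × 2.13 = 1.52 mmol/L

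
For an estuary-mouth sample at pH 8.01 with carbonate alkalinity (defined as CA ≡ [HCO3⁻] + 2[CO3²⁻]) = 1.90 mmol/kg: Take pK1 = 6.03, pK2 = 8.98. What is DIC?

CA = [HCO3⁻] + 2[CO3²⁻] = (α₁ + 2α₂)·DIC
At pH 8.01: [H⁺]/K1 = 10^-1.98 = 0.010471, K2/[H⁺] = 10^-0.97 = 0.10715
α₁ = 1/(1 + 0.010471 + 0.10715) = 1/1.1176 = 0.8948; α₂ = α₁·K2/[H⁺] = 0.09587
α₁ + 2α₂ = 1.0865
DIC = CA / (α₁ + 2α₂) = 1.90 / 1.0865 = 1.75 mmol/kg

DIC = 1.75 mmol/kg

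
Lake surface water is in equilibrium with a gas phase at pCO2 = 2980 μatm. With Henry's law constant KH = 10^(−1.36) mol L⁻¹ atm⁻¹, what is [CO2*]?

KH = 10^(−1.36) = 4.365×10^-2 mol L⁻¹ atm⁻¹
[CO2*] = KH · pCO2 = 4.365×10^-2 × 2980×10^-6 atm = 1.30×10^-4 mol/L

[CO2*] = 130 μmol/L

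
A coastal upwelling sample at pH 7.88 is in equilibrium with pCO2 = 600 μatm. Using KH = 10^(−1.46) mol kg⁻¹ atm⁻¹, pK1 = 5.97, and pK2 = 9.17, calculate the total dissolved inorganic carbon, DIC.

[CO2*] = KH · pCO2 = 10^(−1.46) × 600×10^-6 = 2.080×10^-5 mol/kg
α₀ = 1/(1 + K1/[H⁺] + K1K2/[H⁺]²) = 1/(1 + 10^+1.91 + 10^+0.62) = 0.01157
DIC = [CO2*]/α₀ = 2.080×10^-5 / 0.01157 = 1.80 mmol/kg

DIC = 1.80 mmol/kg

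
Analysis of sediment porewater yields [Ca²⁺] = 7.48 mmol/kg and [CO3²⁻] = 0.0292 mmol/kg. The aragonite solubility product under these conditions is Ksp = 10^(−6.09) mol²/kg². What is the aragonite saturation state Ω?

Ksp = 10^(−6.09) = 8.128×10^-7
Ω = [Ca²⁺][CO3²⁻]/Ksp = (7.48×10^-3)(0.0292×10^-3) / 8.128×10^-7 = 0.269

Ω = 0.269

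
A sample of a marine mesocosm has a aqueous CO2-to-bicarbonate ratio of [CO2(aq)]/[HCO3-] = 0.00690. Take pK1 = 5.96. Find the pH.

From K1 = [H⁺][HCO3-]/[CO2(aq)]:  pH = pK1 − log₁₀([CO2(aq)]/[HCO3-])
log₁₀(0.00690) = -2.161
pH = 5.96 − (-2.161) = 8.12

pH = 8.12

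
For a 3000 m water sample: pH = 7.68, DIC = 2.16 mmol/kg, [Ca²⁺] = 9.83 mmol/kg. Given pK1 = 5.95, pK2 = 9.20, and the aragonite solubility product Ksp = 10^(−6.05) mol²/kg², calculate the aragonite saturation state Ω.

α₂ = 1 / (1 + [H⁺]/K2 + [H⁺]²/(K1K2)) = 1 / (1 + 10^+1.52 + 10^-0.21)
   = 1 / (1 + 33.113 + 0.61660) = 1/34.730 = 0.02879
[CO3²⁻] = α₂ × DIC = 0.02879 × 2.16 = 0.06219 mmol/kg
Ksp = 10^(−6.05) = 8.913×10^-7
Ω = [Ca²⁺][CO3²⁻]/Ksp = (9.83×10^-3)(6.219×10^-5) / 8.913×10^-7 = 0.686

Ω = 0.686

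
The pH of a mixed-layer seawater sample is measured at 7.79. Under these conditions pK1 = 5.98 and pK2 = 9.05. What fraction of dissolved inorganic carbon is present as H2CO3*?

α₀ = 1 / (1 + K1/[H⁺] + K1K2/[H⁺]²) = 1 / (1 + 10^+1.81 + 10^+0.55)
   = 1 / (1 + 64.565 + 3.5481) = 1/69.114 = 0.01447

α₀ = 0.0145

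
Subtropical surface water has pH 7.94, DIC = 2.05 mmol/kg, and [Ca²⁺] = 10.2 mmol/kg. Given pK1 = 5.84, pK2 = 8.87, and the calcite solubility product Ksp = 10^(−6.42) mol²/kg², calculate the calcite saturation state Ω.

Ω = 5.74

α₂ = 1 / (1 + [H⁺]/K2 + [H⁺]²/(K1K2)) = 1 / (1 + 10^+0.93 + 10^-1.17)
   = 1 / (1 + 8.5114 + 0.067608) = 1/9.5790 = 0.1044
[CO3²⁻] = α₂ × DIC = 0.1044 × 2.05 = 0.2140 mmol/kg
Ksp = 10^(−6.42) = 3.802×10^-7
Ω = [Ca²⁺][CO3²⁻]/Ksp = (10.2×10^-3)(2.140×10^-4) / 3.802×10^-7 = 5.74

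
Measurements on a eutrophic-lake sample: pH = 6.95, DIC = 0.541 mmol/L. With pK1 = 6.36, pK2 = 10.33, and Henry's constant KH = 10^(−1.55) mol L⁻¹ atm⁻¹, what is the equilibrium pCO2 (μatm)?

pCO2 = 3920 μatm

α₀ = 1 / (1 + K1/[H⁺] + K1K2/[H⁺]²) = 1 / (1 + 10^+0.59 + 10^-2.79)
   = 1 / (1 + 3.8905 + 0.0016218) = 1/4.8921 = 0.2044
[CO2*] = α₀ × DIC = 0.2044 × 0.541 = 0.1106 mmol/L
pCO2 = [CO2*]/KH = 1.106×10^-4 / 2.818×10^-2 = 3920 μatm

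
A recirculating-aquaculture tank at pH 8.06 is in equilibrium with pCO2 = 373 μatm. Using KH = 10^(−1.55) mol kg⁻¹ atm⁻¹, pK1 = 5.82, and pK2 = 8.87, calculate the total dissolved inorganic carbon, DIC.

[CO2*] = KH · pCO2 = 10^(−1.55) × 373×10^-6 = 1.051×10^-5 mol/kg
α₀ = 1/(1 + K1/[H⁺] + K1K2/[H⁺]²) = 1/(1 + 10^+2.24 + 10^+1.43) = 0.004958
DIC = [CO2*]/α₀ = 1.051×10^-5 / 0.004958 = 2.12 mmol/kg

DIC = 2.12 mmol/kg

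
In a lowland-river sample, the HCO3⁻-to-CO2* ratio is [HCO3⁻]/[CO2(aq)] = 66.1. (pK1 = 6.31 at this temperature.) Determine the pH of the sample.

From K1 = [H⁺][HCO3⁻]/[CO2(aq)]:  pH = pK1 + log₁₀([HCO3⁻]/[CO2(aq)])
log₁₀(66.1) = +1.820
pH = 6.31 + (+1.820) = 8.13

pH = 8.13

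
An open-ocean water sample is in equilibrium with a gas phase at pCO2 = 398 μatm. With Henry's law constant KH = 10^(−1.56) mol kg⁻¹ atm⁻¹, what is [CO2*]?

[CO2*] = 11.0 μmol/kg

KH = 10^(−1.56) = 2.754×10^-2 mol kg⁻¹ atm⁻¹
[CO2*] = KH · pCO2 = 2.754×10^-2 × 398×10^-6 atm = 1.10×10^-5 mol/kg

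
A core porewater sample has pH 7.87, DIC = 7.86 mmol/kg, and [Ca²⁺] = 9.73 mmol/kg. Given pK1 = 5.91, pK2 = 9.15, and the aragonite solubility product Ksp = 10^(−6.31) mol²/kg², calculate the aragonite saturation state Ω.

Ω = 7.71

α₂ = 1 / (1 + [H⁺]/K2 + [H⁺]²/(K1K2)) = 1 / (1 + 10^+1.28 + 10^-0.68)
   = 1 / (1 + 19.055 + 0.20893) = 1/20.264 = 0.04935
[CO3²⁻] = α₂ × DIC = 0.04935 × 7.86 = 0.3879 mmol/kg
Ksp = 10^(−6.31) = 4.898×10^-7
Ω = [Ca²⁺][CO3²⁻]/Ksp = (9.73×10^-3)(3.879×10^-4) / 4.898×10^-7 = 7.71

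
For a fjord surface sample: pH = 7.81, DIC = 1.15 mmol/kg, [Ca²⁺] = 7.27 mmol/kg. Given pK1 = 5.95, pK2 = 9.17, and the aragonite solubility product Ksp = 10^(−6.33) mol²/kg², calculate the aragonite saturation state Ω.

Ω = 0.738

α₂ = 1 / (1 + [H⁺]/K2 + [H⁺]²/(K1K2)) = 1 / (1 + 10^+1.36 + 10^-0.50)
   = 1 / (1 + 22.909 + 0.31623) = 1/24.225 = 0.04128
[CO3²⁻] = α₂ × DIC = 0.04128 × 1.15 = 0.04747 mmol/kg
Ksp = 10^(−6.33) = 4.677×10^-7
Ω = [Ca²⁺][CO3²⁻]/Ksp = (7.27×10^-3)(4.747×10^-5) / 4.677×10^-7 = 0.738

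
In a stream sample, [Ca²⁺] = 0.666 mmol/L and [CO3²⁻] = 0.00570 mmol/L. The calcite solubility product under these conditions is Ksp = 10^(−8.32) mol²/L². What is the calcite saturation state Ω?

Ksp = 10^(−8.32) = 4.786×10^-9
Ω = [Ca²⁺][CO3²⁻]/Ksp = (0.666×10^-3)(0.00570×10^-3) / 4.786×10^-9 = 0.793

Ω = 0.793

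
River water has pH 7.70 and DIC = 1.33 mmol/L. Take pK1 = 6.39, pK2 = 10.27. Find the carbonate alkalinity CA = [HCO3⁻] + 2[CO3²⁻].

CA = 1.27 mmol/L

CA = [HCO3⁻] + 2[CO3²⁻] = (α₁ + 2α₂)·DIC
At pH 7.70: [H⁺]/K1 = 10^-1.31 = 0.048978, K2/[H⁺] = 10^-2.57 = 0.0026915
α₁ = 1/(1 + 0.048978 + 0.0026915) = 1/1.0517 = 0.9509; α₂ = α₁·K2/[H⁺] = 0.002559
α₁ + 2α₂ = 0.9560
CA = 0.9560 × 1.33 = 1.27 mmol/L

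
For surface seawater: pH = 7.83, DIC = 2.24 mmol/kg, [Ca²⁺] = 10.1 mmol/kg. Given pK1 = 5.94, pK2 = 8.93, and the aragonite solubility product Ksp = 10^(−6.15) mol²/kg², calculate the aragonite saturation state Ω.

Ω = 2.32

α₂ = 1 / (1 + [H⁺]/K2 + [H⁺]²/(K1K2)) = 1 / (1 + 10^+1.10 + 10^-0.79)
   = 1 / (1 + 12.589 + 0.16218) = 1/13.751 = 0.07272
[CO3²⁻] = α₂ × DIC = 0.07272 × 2.24 = 0.1629 mmol/kg
Ksp = 10^(−6.15) = 7.079×10^-7
Ω = [Ca²⁺][CO3²⁻]/Ksp = (10.1×10^-3)(1.629×10^-4) / 7.079×10^-7 = 2.32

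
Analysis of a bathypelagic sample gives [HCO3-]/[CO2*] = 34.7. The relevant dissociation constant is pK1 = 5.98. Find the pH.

From K1 = [H⁺][HCO3-]/[CO2*]:  pH = pK1 + log₁₀([HCO3-]/[CO2*])
log₁₀(34.7) = +1.540
pH = 5.98 + (+1.540) = 7.52

pH = 7.52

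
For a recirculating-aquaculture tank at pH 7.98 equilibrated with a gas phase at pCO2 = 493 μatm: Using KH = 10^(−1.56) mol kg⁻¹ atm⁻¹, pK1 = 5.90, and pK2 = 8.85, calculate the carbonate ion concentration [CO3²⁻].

[CO3²⁻] = 0.220 mmol/kg

[CO2*] = KH · pCO2 = 10^(−1.56) × 493×10^-6 = 1.358×10^-5 mol/kg
α₀ = 1/(1 + K1/[H⁺] + K1K2/[H⁺]²) = 1/(1 + 10^+2.08 + 10^+1.21) = 0.007276
DIC = [CO2*]/α₀ = 1.358×10^-5 / 0.007276 = 1.866 mmol/kg
[CO3²⁻] = α₂·DIC; α₂ = 0.1180, so [CO3²⁻] = 0.1180 × 1.866 = 0.220 mmol/kg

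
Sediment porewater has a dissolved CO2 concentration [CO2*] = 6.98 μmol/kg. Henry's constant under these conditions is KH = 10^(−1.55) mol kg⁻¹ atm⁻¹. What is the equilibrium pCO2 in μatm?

pCO2 = 248 μatm

KH = 10^(−1.55) = 2.818×10^-2 mol kg⁻¹ atm⁻¹
pCO2 = [CO2*]/KH = 6.98×10^-6 / 2.818×10^-2 = 2.48×10^-4 atm = 248 μatm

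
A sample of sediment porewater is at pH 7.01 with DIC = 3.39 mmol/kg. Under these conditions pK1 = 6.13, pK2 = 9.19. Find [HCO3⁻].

α₁ = 1 / (1 + [H⁺]/K1 + K2/[H⁺]) = 1 / (1 + 10^-0.88 + 10^-2.18)
   = 1 / (1 + 0.13183 + 0.0066069) = 1/1.1384 = 0.8784
[HCO3⁻] = α₁ × DIC = 0.8784 × 3.39 = 2.98 mmol/kg

[HCO3⁻] = 2.98 mmol/kg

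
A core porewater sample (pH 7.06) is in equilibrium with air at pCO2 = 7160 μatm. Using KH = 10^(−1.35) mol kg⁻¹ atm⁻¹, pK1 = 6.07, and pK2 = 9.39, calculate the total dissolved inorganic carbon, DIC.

[CO2*] = KH · pCO2 = 10^(−1.35) × 7160×10^-6 = 3.198×10^-4 mol/kg
α₀ = 1/(1 + K1/[H⁺] + K1K2/[H⁺]²) = 1/(1 + 10^+0.99 + 10^-1.34) = 0.09244
DIC = [CO2*]/α₀ = 3.198×10^-4 / 0.09244 = 3.46 mmol/kg

DIC = 3.46 mmol/kg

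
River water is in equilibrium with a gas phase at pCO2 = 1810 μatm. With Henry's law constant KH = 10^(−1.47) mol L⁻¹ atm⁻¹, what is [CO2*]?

[CO2*] = 61.3 μmol/L

KH = 10^(−1.47) = 3.388×10^-2 mol L⁻¹ atm⁻¹
[CO2*] = KH · pCO2 = 3.388×10^-2 × 1810×10^-6 atm = 6.13×10^-5 mol/L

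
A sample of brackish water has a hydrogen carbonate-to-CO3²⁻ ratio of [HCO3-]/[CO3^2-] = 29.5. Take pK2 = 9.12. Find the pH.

From K2 = [H⁺][CO3^2-]/[HCO3-]:  pH = pK2 − log₁₀([HCO3-]/[CO3^2-])
log₁₀(29.5) = +1.470
pH = 9.12 − (+1.470) = 7.65

pH = 7.65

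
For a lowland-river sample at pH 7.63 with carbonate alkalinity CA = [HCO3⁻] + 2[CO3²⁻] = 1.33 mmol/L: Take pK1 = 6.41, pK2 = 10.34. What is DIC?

DIC = 1.41 mmol/L

CA = [HCO3⁻] + 2[CO3²⁻] = (α₁ + 2α₂)·DIC
At pH 7.63: [H⁺]/K1 = 10^-1.22 = 0.060256, K2/[H⁺] = 10^-2.71 = 0.0019498
α₁ = 1/(1 + 0.060256 + 0.0019498) = 1/1.0622 = 0.9414; α₂ = α₁·K2/[H⁺] = 0.001836
α₁ + 2α₂ = 0.9451
DIC = CA / (α₁ + 2α₂) = 1.33 / 0.9451 = 1.41 mmol/L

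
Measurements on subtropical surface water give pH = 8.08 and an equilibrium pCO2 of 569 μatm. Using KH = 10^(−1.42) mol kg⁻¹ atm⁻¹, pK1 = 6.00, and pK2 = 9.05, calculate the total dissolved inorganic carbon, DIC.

[CO2*] = KH · pCO2 = 10^(−1.42) × 569×10^-6 = 2.163×10^-5 mol/kg
α₀ = 1/(1 + K1/[H⁺] + K1K2/[H⁺]²) = 1/(1 + 10^+2.08 + 10^+1.11) = 0.007457
DIC = [CO2*]/α₀ = 2.163×10^-5 / 0.007457 = 2.90 mmol/kg

DIC = 2.90 mmol/kg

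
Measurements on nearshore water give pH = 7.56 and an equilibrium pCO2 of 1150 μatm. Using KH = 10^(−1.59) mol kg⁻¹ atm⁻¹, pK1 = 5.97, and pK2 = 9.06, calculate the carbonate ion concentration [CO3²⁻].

[CO3²⁻] = 0.0364 mmol/kg

[CO2*] = KH · pCO2 = 10^(−1.59) × 1150×10^-6 = 2.956×10^-5 mol/kg
α₀ = 1/(1 + K1/[H⁺] + K1K2/[H⁺]²) = 1/(1 + 10^+1.59 + 10^+0.09) = 0.02431
DIC = [CO2*]/α₀ = 2.956×10^-5 / 0.02431 = 1.216 mmol/kg
[CO3²⁻] = α₂·DIC; α₂ = 0.02991, so [CO3²⁻] = 0.02991 × 1.216 = 0.0364 mmol/kg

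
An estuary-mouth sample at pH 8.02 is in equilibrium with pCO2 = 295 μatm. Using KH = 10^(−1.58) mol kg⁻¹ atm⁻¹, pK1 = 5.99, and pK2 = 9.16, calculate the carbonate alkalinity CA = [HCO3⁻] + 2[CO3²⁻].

[CO2*] = KH · pCO2 = 10^(−1.58) × 295×10^-6 = 7.759×10^-6 mol/kg
α₀ = 1/(1 + K1/[H⁺] + K1K2/[H⁺]²) = 1/(1 + 10^+2.03 + 10^+0.89) = 0.008627
DIC = [CO2*]/α₀ = 7.759×10^-6 / 0.008627 = 0.8994 mmol/kg
CA = (α₁ + 2α₂)·DIC = (0.9244 + 2×0.06697) × 0.8994 = 0.952 mmol/kg

CA = 0.952 mmol/kg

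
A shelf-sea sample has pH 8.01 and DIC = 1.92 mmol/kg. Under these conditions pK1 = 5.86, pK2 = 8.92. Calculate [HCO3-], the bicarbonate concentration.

α₁ = 1 / (1 + [H⁺]/K1 + K2/[H⁺]) = 1 / (1 + 10^-2.15 + 10^-0.91)
   = 1 / (1 + 0.0070795 + 0.12303) = 1/1.1301 = 0.8849
[HCO3⁻] = α₁ × DIC = 0.8849 × 1.92 = 1.70 mmol/kg

[HCO3⁻] = 1.70 mmol/kg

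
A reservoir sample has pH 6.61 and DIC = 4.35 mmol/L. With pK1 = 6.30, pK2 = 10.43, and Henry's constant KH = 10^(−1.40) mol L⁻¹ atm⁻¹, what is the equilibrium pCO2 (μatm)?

α₀ = 1 / (1 + K1/[H⁺] + K1K2/[H⁺]²) = 1 / (1 + 10^+0.31 + 10^-3.51)
   = 1 / (1 + 2.0417 + 0.00030903) = 1/3.0420 = 0.3287
[CO2*] = α₀ × DIC = 0.3287 × 4.35 = 1.430 mmol/L
pCO2 = [CO2*]/KH = 1.430×10^-3 / 3.981×10^-2 = 3.59×10^4 μatm

pCO2 = 3.59×10^4 μatm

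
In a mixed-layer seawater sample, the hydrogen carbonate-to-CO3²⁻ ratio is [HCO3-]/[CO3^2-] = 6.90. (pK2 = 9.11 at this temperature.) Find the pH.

From K2 = [H⁺][CO3^2-]/[HCO3-]:  pH = pK2 − log₁₀([HCO3-]/[CO3^2-])
log₁₀(6.90) = +0.839
pH = 9.11 − (+0.839) = 8.27

pH = 8.27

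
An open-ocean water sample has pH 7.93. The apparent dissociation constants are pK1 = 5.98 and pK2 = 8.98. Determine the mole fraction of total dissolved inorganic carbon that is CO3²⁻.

α₂ = 0.0810

α₂ = 1 / (1 + [H⁺]/K2 + [H⁺]²/(K1K2)) = 1 / (1 + 10^+1.05 + 10^-0.90)
   = 1 / (1 + 11.220 + 0.12589) = 1/12.346 = 0.08100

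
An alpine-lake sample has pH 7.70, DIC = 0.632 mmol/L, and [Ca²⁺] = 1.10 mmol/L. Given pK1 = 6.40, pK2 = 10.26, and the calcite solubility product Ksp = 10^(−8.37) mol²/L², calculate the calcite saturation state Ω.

Ω = 0.426

α₂ = 1 / (1 + [H⁺]/K2 + [H⁺]²/(K1K2)) = 1 / (1 + 10^+2.56 + 10^+1.26)
   = 1 / (1 + 363.08 + 18.197) = 1/382.28 = 0.002616
[CO3²⁻] = α₂ × DIC = 0.002616 × 0.632 = 0.001653 mmol/L = 1.653 μmol/L
Ksp = 10^(−8.37) = 4.266×10^-9
Ω = [Ca²⁺][CO3²⁻]/Ksp = (1.10×10^-3)(1.653×10^-6) / 4.266×10^-9 = 0.426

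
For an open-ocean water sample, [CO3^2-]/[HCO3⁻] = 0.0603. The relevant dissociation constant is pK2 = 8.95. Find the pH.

From K2 = [H⁺][CO3^2-]/[HCO3⁻]:  pH = pK2 + log₁₀([CO3^2-]/[HCO3⁻])
log₁₀(0.0603) = -1.220
pH = 8.95 + (-1.220) = 7.73

pH = 7.73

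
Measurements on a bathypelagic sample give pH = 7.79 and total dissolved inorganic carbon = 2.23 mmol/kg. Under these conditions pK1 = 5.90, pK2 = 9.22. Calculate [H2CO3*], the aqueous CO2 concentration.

[CO2*] = 0.0274 mmol/kg

α₀ = 1 / (1 + K1/[H⁺] + K1K2/[H⁺]²) = 1 / (1 + 10^+1.89 + 10^+0.46)
   = 1 / (1 + 77.625 + 2.8840) = 1/81.509 = 0.01227
[CO2*] = α₀ × DIC = 0.01227 × 2.23 = 0.0274 mmol/kg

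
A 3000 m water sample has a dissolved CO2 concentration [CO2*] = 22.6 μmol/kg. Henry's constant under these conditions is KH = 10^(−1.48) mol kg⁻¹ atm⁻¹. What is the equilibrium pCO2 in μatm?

pCO2 = 683 μatm

KH = 10^(−1.48) = 3.311×10^-2 mol kg⁻¹ atm⁻¹
pCO2 = [CO2*]/KH = 22.6×10^-6 / 3.311×10^-2 = 6.83×10^-4 atm = 683 μatm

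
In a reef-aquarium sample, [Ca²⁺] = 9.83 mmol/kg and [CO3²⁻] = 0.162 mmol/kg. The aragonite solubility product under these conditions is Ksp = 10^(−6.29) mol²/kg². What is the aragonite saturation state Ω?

Ω = 3.11

Ksp = 10^(−6.29) = 5.129×10^-7
Ω = [Ca²⁺][CO3²⁻]/Ksp = (9.83×10^-3)(0.162×10^-3) / 5.129×10^-7 = 3.11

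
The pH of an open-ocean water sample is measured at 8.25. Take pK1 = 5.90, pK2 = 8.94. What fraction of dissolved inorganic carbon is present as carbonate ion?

α₂ = 0.169

α₂ = 1 / (1 + [H⁺]/K2 + [H⁺]²/(K1K2)) = 1 / (1 + 10^+0.69 + 10^-1.66)
   = 1 / (1 + 4.8978 + 0.021878) = 1/5.9197 = 0.1689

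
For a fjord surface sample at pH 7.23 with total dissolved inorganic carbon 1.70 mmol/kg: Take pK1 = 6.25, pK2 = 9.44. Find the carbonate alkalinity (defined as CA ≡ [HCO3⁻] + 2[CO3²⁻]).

CA = 1.55 mmol/kg

CA = [HCO3⁻] + 2[CO3²⁻] = (α₁ + 2α₂)·DIC
At pH 7.23: [H⁺]/K1 = 10^-0.98 = 0.10471, K2/[H⁺] = 10^-2.21 = 0.0061660
α₁ = 1/(1 + 0.10471 + 0.0061660) = 1/1.1109 = 0.9002; α₂ = α₁·K2/[H⁺] = 0.005551
α₁ + 2α₂ = 0.9113
CA = 0.9113 × 1.70 = 1.55 mmol/kg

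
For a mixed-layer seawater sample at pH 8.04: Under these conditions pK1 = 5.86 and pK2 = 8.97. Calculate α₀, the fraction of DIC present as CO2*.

α₀ = 0.00588

α₀ = 1 / (1 + K1/[H⁺] + K1K2/[H⁺]²) = 1 / (1 + 10^+2.18 + 10^+1.25)
   = 1 / (1 + 151.36 + 17.783) = 1/170.14 = 0.005878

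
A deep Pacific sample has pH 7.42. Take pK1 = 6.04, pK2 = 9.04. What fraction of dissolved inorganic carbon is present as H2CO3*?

α₀ = 0.0391

α₀ = 1 / (1 + K1/[H⁺] + K1K2/[H⁺]²) = 1 / (1 + 10^+1.38 + 10^-0.24)
   = 1 / (1 + 23.988 + 0.57544) = 1/25.564 = 0.03912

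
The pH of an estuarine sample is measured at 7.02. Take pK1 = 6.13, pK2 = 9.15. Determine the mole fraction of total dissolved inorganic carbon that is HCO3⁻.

α₁ = 0.880

α₁ = 1 / (1 + [H⁺]/K1 + K2/[H⁺]) = 1 / (1 + 10^-0.89 + 10^-2.13)
   = 1 / (1 + 0.12882 + 0.0074131) = 1/1.1362 = 0.8801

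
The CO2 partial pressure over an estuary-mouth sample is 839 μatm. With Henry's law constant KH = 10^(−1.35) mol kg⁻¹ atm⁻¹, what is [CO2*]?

KH = 10^(−1.35) = 4.467×10^-2 mol kg⁻¹ atm⁻¹
[CO2*] = KH · pCO2 = 4.467×10^-2 × 839×10^-6 atm = 3.75×10^-5 mol/kg

[CO2*] = 37.5 μmol/kg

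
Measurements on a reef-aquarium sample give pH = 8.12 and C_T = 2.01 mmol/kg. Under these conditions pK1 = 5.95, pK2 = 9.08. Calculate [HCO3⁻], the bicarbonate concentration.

α₁ = 1 / (1 + [H⁺]/K1 + K2/[H⁺]) = 1 / (1 + 10^-2.17 + 10^-0.96)
   = 1 / (1 + 0.0067608 + 0.10965) = 1/1.1164 = 0.8957
[HCO3⁻] = α₁ × DIC = 0.8957 × 2.01 = 1.80 mmol/kg

[HCO3⁻] = 1.80 mmol/kg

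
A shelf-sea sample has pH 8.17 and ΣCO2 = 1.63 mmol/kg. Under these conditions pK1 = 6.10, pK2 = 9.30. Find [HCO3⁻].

[HCO3⁻] = 1.51 mmol/kg

α₁ = 1 / (1 + [H⁺]/K1 + K2/[H⁺]) = 1 / (1 + 10^-2.07 + 10^-1.13)
   = 1 / (1 + 0.0085114 + 0.074131) = 1/1.0826 = 0.9237
[HCO3⁻] = α₁ × DIC = 0.9237 × 1.63 = 1.51 mmol/kg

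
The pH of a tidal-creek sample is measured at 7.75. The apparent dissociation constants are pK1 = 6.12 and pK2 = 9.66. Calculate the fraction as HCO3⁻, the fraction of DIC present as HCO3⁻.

α₁ = 0.965

α₁ = 1 / (1 + [H⁺]/K1 + K2/[H⁺]) = 1 / (1 + 10^-1.63 + 10^-1.91)
   = 1 / (1 + 0.023442 + 0.012303) = 1/1.0357 = 0.9655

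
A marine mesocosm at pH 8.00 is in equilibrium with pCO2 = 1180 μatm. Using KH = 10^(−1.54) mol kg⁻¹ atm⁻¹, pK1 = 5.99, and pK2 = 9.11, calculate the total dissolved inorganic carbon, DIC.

[CO2*] = KH · pCO2 = 10^(−1.54) × 1180×10^-6 = 3.403×10^-5 mol/kg
α₀ = 1/(1 + K1/[H⁺] + K1K2/[H⁺]²) = 1/(1 + 10^+2.01 + 10^+0.90) = 0.008987
DIC = [CO2*]/α₀ = 3.403×10^-5 / 0.008987 = 3.79 mmol/kg

DIC = 3.79 mmol/kg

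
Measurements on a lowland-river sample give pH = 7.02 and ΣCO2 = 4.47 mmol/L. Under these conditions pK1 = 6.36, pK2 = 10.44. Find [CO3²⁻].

[CO3²⁻] = 1.39 μmol/L

α₂ = 1 / (1 + [H⁺]/K2 + [H⁺]²/(K1K2)) = 1 / (1 + 10^+3.42 + 10^+2.76)
   = 1 / (1 + 2630.3 + 575.44) = 1/3206.7 = 0.0003118
[CO3²⁻] = α₂ × DIC = 0.0003118 × 4.47 = 0.00139 mmol/L = 1.39 μmol/L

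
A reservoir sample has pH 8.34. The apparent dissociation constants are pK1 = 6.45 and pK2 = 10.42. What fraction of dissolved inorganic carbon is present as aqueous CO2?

α₀ = 0.0126

α₀ = 1 / (1 + K1/[H⁺] + K1K2/[H⁺]²) = 1 / (1 + 10^+1.89 + 10^-0.19)
   = 1 / (1 + 77.625 + 0.64565) = 1/79.270 = 0.01262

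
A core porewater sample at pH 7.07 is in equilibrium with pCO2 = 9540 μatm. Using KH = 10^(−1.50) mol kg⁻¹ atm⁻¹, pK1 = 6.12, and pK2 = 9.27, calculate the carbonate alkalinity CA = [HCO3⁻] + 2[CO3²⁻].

[CO2*] = KH · pCO2 = 10^(−1.50) × 9540×10^-6 = 3.017×10^-4 mol/kg
α₀ = 1/(1 + K1/[H⁺] + K1K2/[H⁺]²) = 1/(1 + 10^+0.95 + 10^-1.25) = 0.1003
DIC = [CO2*]/α₀ = 3.017×10^-4 / 0.1003 = 3.007 mmol/kg
CA = (α₁ + 2α₂)·DIC = (0.8940 + 2×0.005641) × 3.007 = 2.72 mmol/kg

CA = 2.72 mmol/kg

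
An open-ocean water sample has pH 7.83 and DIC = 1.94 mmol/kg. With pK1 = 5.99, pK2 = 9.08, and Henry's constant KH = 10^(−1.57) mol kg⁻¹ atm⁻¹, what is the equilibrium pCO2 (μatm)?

pCO2 = 973 μatm

α₀ = 1 / (1 + K1/[H⁺] + K1K2/[H⁺]²) = 1 / (1 + 10^+1.84 + 10^+0.59)
   = 1 / (1 + 69.183 + 3.8905) = 1/74.074 = 0.01350
[CO2*] = α₀ × DIC = 0.01350 × 1.94 = 0.02619 mmol/kg
pCO2 = [CO2*]/KH = 2.619×10^-5 / 2.692×10^-2 = 973 μatm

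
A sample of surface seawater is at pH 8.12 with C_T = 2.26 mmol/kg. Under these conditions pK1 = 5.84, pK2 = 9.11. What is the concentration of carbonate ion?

α₂ = 1 / (1 + [H⁺]/K2 + [H⁺]²/(K1K2)) = 1 / (1 + 10^+0.99 + 10^-1.29)
   = 1 / (1 + 9.7724 + 0.051286) = 1/10.824 = 0.09239
[CO3²⁻] = α₂ × DIC = 0.09239 × 2.26 = 0.209 mmol/kg

[CO3²⁻] = 0.209 mmol/kg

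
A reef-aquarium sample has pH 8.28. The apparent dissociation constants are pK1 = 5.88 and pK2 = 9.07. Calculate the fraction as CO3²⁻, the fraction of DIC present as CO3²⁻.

α₂ = 0.139

α₂ = 1 / (1 + [H⁺]/K2 + [H⁺]²/(K1K2)) = 1 / (1 + 10^+0.79 + 10^-1.61)
   = 1 / (1 + 6.1660 + 0.024547) = 1/7.1905 = 0.1391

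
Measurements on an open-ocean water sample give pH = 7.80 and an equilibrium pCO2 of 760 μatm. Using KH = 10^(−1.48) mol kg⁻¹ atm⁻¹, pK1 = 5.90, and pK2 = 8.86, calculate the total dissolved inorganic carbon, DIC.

[CO2*] = KH · pCO2 = 10^(−1.48) × 760×10^-6 = 2.517×10^-5 mol/kg
α₀ = 1/(1 + K1/[H⁺] + K1K2/[H⁺]²) = 1/(1 + 10^+1.90 + 10^+0.84) = 0.01145
DIC = [CO2*]/α₀ = 2.517×10^-5 / 0.01145 = 2.20 mmol/kg

DIC = 2.20 mmol/kg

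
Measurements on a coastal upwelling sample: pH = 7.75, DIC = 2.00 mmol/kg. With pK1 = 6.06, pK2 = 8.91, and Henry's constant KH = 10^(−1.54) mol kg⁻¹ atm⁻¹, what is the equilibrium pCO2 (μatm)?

pCO2 = 1300 μatm

α₀ = 1 / (1 + K1/[H⁺] + K1K2/[H⁺]²) = 1 / (1 + 10^+1.69 + 10^+0.53)
   = 1 / (1 + 48.978 + 3.3884) = 1/53.366 = 0.01874
[CO2*] = α₀ × DIC = 0.01874 × 2.00 = 0.03748 mmol/kg
pCO2 = [CO2*]/KH = 3.748×10^-5 / 2.884×10^-2 = 1300 μatm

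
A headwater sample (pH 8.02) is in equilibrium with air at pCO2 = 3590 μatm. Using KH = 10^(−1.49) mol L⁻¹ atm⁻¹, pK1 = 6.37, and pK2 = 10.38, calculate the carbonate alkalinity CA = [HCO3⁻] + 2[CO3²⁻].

CA = 5.23 mmol/L

[CO2*] = KH · pCO2 = 10^(−1.49) × 3590×10^-6 = 1.162×10^-4 mol/L
α₀ = 1/(1 + K1/[H⁺] + K1K2/[H⁺]²) = 1/(1 + 10^+1.65 + 10^-0.71) = 0.02180
DIC = [CO2*]/α₀ = 1.162×10^-4 / 0.02180 = 5.328 mmol/L
CA = (α₁ + 2α₂)·DIC = (0.9739 + 2×0.004251) × 5.328 = 5.23 mmol/L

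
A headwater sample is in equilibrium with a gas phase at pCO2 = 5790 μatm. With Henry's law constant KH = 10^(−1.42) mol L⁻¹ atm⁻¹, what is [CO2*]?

[CO2*] = 220 μmol/L

KH = 10^(−1.42) = 3.802×10^-2 mol L⁻¹ atm⁻¹
[CO2*] = KH · pCO2 = 3.802×10^-2 × 5790×10^-6 atm = 2.20×10^-4 mol/L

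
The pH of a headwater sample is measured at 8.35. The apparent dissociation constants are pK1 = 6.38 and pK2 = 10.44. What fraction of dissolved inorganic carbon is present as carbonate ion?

α₂ = 1 / (1 + [H⁺]/K2 + [H⁺]²/(K1K2)) = 1 / (1 + 10^+2.09 + 10^+0.12)
   = 1 / (1 + 123.03 + 1.3183) = 1/125.35 = 0.007978

α₂ = 0.00798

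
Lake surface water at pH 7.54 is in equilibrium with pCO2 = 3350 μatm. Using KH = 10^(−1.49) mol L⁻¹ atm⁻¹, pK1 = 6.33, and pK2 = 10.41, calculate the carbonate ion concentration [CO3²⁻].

[CO2*] = KH · pCO2 = 10^(−1.49) × 3350×10^-6 = 1.084×10^-4 mol/L
α₀ = 1/(1 + K1/[H⁺] + K1K2/[H⁺]²) = 1/(1 + 10^+1.21 + 10^-1.66) = 0.05800
DIC = [CO2*]/α₀ = 1.084×10^-4 / 0.05800 = 1.869 mmol/L
[CO3²⁻] = α₂·DIC; α₂ = 0.001269, so [CO3²⁻] = 0.001269 × 1.869 = 0.00237 mmol/L = 2.37 μmol/L

[CO3²⁻] = 2.37 μmol/L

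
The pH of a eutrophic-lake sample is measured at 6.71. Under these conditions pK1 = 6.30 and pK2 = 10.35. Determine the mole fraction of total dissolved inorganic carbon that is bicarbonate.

α₁ = 1 / (1 + [H⁺]/K1 + K2/[H⁺]) = 1 / (1 + 10^-0.41 + 10^-3.64)
   = 1 / (1 + 0.38905 + 0.00022909) = 1/1.3893 = 0.7198

α₁ = 0.720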